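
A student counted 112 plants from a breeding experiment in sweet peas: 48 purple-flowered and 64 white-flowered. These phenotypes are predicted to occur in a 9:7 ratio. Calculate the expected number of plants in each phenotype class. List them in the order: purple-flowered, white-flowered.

63, 49

Expected counts for N = 112 under a 9:7 ratio (total parts = 16):
  purple-flowered: 112 × 9/16 = 63
  white-flowered: 112 × 7/16 = 49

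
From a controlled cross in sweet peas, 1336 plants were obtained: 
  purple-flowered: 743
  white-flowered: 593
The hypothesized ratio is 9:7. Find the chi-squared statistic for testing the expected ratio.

0.220

Expected counts for N = 1336 under a 9:7 ratio (total parts = 16):
  purple-flowered: 1336 × 9/16 = 751.5
  white-flowered: 1336 × 7/16 = 584.5
χ² = Σ (O − E)² / E
  purple-flowered: (743 − 751.5)² / 751.5 = 0.0961
  white-flowered: (593 − 584.5)² / 584.5 = 0.1236
χ² = 0.0961 + 0.1236 = 0.2197 ≈ 0.220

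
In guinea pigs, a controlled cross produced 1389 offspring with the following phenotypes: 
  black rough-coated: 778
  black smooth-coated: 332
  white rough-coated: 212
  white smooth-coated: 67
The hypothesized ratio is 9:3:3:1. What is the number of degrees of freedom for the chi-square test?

A goodness-of-fit test with 4 phenotype classes has df = 4 − 1 = 3.

3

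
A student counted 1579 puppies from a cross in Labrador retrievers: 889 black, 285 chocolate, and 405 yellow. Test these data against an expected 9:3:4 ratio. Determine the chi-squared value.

0.680

Total ratio parts = 16. Expected numbers out of 1579:
  black: 1579 × 9/16 = 888.1875
  chocolate: 1579 × 3/16 = 296.0625
  yellow: 1579 × 4/16 = 394.75
χ² = Σ (O − E)² / E
  black: (889 − 888.1875)² / 888.1875 = 0.0007
  chocolate: (285 − 296.0625)² / 296.0625 = 0.4134
  yellow: (405 − 394.75)² / 394.75 = 0.2661
χ² = 0.0007 + 0.4134 + 0.2661 = 0.6802 ≈ 0.680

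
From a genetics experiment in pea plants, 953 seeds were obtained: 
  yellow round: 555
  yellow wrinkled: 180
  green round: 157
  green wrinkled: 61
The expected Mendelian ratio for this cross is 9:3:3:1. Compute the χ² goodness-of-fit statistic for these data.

The 9:3:3:1 ratio has 16 parts, so with N = 953 the expected counts are:
  yellow round: 953 × 9/16 = 536.0625
  yellow wrinkled: 953 × 3/16 = 178.6875
  green round: 953 × 3/16 = 178.6875
  green wrinkled: 953 × 1/16 = 59.5625
χ² = Σ (O − E)² / E
  yellow round: (555 − 536.0625)² / 536.0625 = 0.6690
  yellow wrinkled: (180 − 178.6875)² / 178.6875 = 0.0096
  green round: (157 − 178.6875)² / 178.6875 = 2.6322
  green wrinkled: (61 − 59.5625)² / 59.5625 = 0.0347
χ² = 0.6690 + 0.0096 + 2.6322 + 0.0347 = 3.3455 ≈ 3.346

3.346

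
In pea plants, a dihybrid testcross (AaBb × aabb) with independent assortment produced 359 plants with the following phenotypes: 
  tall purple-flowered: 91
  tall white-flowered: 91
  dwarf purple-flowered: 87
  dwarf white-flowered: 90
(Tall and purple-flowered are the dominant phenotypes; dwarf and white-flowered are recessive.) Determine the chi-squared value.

0.120

A dihybrid testcross with independent assortment gives a 1:1:1:1 ratio.
Under the 1:1:1:1 hypothesis (Σ ratio = 4, N = 359):
  tall purple-flowered: 359 × 1/4 = 89.75
  tall white-flowered: 359 × 1/4 = 89.75
  dwarf purple-flowered: 359 × 1/4 = 89.75
  dwarf white-flowered: 359 × 1/4 = 89.75
χ² = Σ (O − E)² / E
  tall purple-flowered: (91 − 89.75)² / 89.75 = 0.0174
  tall white-flowered: (91 − 89.75)² / 89.75 = 0.0174
  dwarf purple-flowered: (87 − 89.75)² / 89.75 = 0.0843
  dwarf white-flowered: (90 − 89.75)² / 89.75 = 0.0007
χ² = 0.0174 + 0.0174 + 0.0843 + 0.0007 = 0.1198 ≈ 0.120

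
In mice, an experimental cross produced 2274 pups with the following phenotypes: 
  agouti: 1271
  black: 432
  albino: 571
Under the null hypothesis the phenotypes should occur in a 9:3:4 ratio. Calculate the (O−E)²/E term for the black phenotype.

Total ratio parts = 16. Expected numbers out of 2274:
  agouti: 2274 × 9/16 = 1279.125
  black: 2274 × 3/16 = 426.375
  albino: 2274 × 4/16 = 568.5
Contribution of black: (432 − 426.375)² / 426.375 = 0.0742

0.074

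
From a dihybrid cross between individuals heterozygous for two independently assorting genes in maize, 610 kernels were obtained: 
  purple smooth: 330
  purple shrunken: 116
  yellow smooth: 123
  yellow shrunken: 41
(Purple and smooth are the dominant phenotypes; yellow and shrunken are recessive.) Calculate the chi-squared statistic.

A dihybrid F₂ with independent assortment and complete dominance at both loci gives a 9:3:3:1 phenotypic ratio.
Under the 9:3:3:1 hypothesis (Σ ratio = 16, N = 610):
  purple smooth: 610 × 9/16 = 343.125
  purple shrunken: 610 × 3/16 = 114.375
  yellow smooth: 610 × 3/16 = 114.375
  yellow shrunken: 610 × 1/16 = 38.125
χ² = Σ (O − E)² / E
  purple smooth: (330 − 343.125)² / 343.125 = 0.5020
  purple shrunken: (116 − 114.375)² / 114.375 = 0.0231
  yellow smooth: (123 − 114.375)² / 114.375 = 0.6504
  yellow shrunken: (41 − 38.125)² / 38.125 = 0.2168
χ² = 0.5020 + 0.0231 + 0.6504 + 0.2168 = 1.3923 ≈ 1.392

1.392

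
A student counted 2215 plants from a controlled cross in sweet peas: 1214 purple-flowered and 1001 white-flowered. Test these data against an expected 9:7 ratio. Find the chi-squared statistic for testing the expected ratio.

1.871

Under the 9:7 hypothesis (Σ ratio = 16, N = 2215):
  purple-flowered: 2215 × 9/16 = 1245.9375
  white-flowered: 2215 × 7/16 = 969.0625
χ² = Σ (O − E)² / E
  purple-flowered: (1214 − 1245.9375)² / 1245.9375 = 0.8187
  white-flowered: (1001 − 969.0625)² / 969.0625 = 1.0526
χ² = 0.8187 + 1.0526 = 1.8713 ≈ 1.871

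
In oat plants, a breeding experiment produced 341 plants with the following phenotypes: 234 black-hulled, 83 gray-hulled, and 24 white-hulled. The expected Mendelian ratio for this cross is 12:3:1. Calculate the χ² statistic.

Expected counts for N = 341 under a 12:3:1 ratio (total parts = 16):
  black-hulled: 341 × 12/16 = 255.75
  gray-hulled: 341 × 3/16 = 63.9375
  white-hulled: 341 × 1/16 = 21.3125
χ² = Σ (O − E)² / E
  black-hulled: (234 − 255.75)² / 255.75 = 1.8497
  gray-hulled: (83 − 63.9375)² / 63.9375 = 5.6833
  white-hulled: (24 − 21.3125)² / 21.3125 = 0.3389
χ² = 1.8497 + 5.6833 + 0.3389 = 7.8719 ≈ 7.872

7.872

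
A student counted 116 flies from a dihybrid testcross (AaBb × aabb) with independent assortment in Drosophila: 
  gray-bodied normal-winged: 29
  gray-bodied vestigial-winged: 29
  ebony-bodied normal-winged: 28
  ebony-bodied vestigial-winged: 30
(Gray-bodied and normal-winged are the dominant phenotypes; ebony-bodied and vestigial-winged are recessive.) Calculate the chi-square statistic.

A dihybrid testcross with independent assortment gives a 1:1:1:1 ratio.
Under the 1:1:1:1 hypothesis (Σ ratio = 4, N = 116):
  gray-bodied normal-winged: 116 × 1/4 = 29
  gray-bodied vestigial-winged: 116 × 1/4 = 29
  ebony-bodied normal-winged: 116 × 1/4 = 29
  ebony-bodied vestigial-winged: 116 × 1/4 = 29
χ² = Σ (O − E)² / E
  gray-bodied normal-winged: (29 − 29)² / 29 = 0.0000
  gray-bodied vestigial-winged: (29 − 29)² / 29 = 0.0000
  ebony-bodied normal-winged: (28 − 29)² / 29 = 0.0345
  ebony-bodied vestigial-winged: (30 − 29)² / 29 = 0.0345
χ² = 0.0000 + 0.0000 + 0.0345 + 0.0345 = 0.069

0.069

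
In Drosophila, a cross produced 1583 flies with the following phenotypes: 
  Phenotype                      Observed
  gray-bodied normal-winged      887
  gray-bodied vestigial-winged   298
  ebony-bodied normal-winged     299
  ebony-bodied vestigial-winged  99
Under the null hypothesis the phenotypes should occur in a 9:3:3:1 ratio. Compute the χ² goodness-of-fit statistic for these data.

0.034

Total ratio parts = 16. Expected numbers out of 1583:
  gray-bodied normal-winged: 1583 × 9/16 = 890.4375
  gray-bodied vestigial-winged: 1583 × 3/16 = 296.8125
  ebony-bodied normal-winged: 1583 × 3/16 = 296.8125
  ebony-bodied vestigial-winged: 1583 × 1/16 = 98.9375
χ² = Σ (O − E)² / E
  gray-bodied normal-winged: (887 − 890.4375)² / 890.4375 = 0.0133
  gray-bodied vestigial-winged: (298 − 296.8125)² / 296.8125 = 0.0048
  ebony-bodied normal-winged: (299 − 296.8125)² / 296.8125 = 0.0161
  ebony-bodied vestigial-winged: (99 − 98.9375)² / 98.9375 = 0.0000
χ² = 0.0133 + 0.0048 + 0.0161 + 0.0000 = 0.0342 ≈ 0.034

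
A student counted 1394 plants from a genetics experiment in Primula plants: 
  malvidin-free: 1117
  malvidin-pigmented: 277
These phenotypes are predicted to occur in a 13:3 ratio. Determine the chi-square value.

1.150

Expected counts for N = 1394 under a 13:3 ratio (total parts = 16):
  malvidin-free: 1394 × 13/16 = 1132.625
  malvidin-pigmented: 1394 × 3/16 = 261.375
χ² = Σ (O − E)² / E
  malvidin-free: (1117 − 1132.625)² / 1132.625 = 0.2156
  malvidin-pigmented: (277 − 261.375)² / 261.375 = 0.9341
χ² = 0.2156 + 0.9341 = 1.1497 ≈ 1.150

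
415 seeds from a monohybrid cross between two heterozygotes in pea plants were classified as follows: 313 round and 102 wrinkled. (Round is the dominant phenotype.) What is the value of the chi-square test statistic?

0.039

For a monohybrid cross between heterozygotes with complete dominance, the expected phenotypic ratio is 3:1.
Expected counts for N = 415 under a 3:1 ratio (total parts = 4):
  round: 415 × 3/4 = 311.25
  wrinkled: 415 × 1/4 = 103.75
χ² = Σ (O − E)² / E
  round: (313 − 311.25)² / 311.25 = 0.0098
  wrinkled: (102 − 103.75)² / 103.75 = 0.0295
χ² = 0.0098 + 0.0295 = 0.0393 ≈ 0.039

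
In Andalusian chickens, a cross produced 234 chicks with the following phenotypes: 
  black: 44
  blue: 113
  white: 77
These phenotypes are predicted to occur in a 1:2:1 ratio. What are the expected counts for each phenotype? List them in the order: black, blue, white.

58.5, 117, 58.5

The 1:2:1 ratio has 4 parts, so with N = 234 the expected counts are:
  black: 234 × 1/4 = 58.5
  blue: 234 × 2/4 = 117
  white: 234 × 1/4 = 58.5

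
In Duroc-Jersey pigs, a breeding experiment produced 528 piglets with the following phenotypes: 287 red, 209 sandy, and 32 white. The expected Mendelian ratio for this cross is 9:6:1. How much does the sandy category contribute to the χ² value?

Expected counts for N = 528 under a 9:6:1 ratio (total parts = 16):
  red: 528 × 9/16 = 297
  sandy: 528 × 6/16 = 198
  white: 528 × 1/16 = 33
Contribution of sandy: (209 − 198)² / 198 = 0.6111

0.611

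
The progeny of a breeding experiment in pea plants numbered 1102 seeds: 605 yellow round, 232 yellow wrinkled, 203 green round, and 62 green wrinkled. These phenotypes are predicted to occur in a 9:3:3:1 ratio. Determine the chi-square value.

Under the 9:3:3:1 hypothesis (Σ ratio = 16, N = 1102):
  yellow round: 1102 × 9/16 = 619.875
  yellow wrinkled: 1102 × 3/16 = 206.625
  green round: 1102 × 3/16 = 206.625
  green wrinkled: 1102 × 1/16 = 68.875
χ² = Σ (O − E)² / E
  yellow round: (605 − 619.875)² / 619.875 = 0.3570
  yellow wrinkled: (232 − 206.625)² / 206.625 = 3.1162
  green round: (203 − 206.625)² / 206.625 = 0.0636
  green wrinkled: (62 − 68.875)² / 68.875 = 0.6863
χ² = 0.3570 + 3.1162 + 0.0636 + 0.6863 = 4.2231 ≈ 4.223

4.223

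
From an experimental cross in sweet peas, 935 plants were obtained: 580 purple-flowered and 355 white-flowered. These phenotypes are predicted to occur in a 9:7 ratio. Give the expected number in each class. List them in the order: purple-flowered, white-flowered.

Expected counts for N = 935 under a 9:7 ratio (total parts = 16):
  purple-flowered: 935 × 9/16 = 525.9375
  white-flowered: 935 × 7/16 = 409.0625

525.9375, 409.0625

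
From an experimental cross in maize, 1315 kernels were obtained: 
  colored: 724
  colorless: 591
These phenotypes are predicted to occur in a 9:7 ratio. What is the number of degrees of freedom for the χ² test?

1

A goodness-of-fit test with 2 phenotype classes has df = 2 − 1 = 1.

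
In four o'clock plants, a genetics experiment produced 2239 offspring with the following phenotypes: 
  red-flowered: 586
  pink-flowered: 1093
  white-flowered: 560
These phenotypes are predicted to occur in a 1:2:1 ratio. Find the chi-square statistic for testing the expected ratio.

Expected counts for N = 2239 under a 1:2:1 ratio (total parts = 4):
  red-flowered: 2239 × 1/4 = 559.75
  pink-flowered: 2239 × 2/4 = 1119.5
  white-flowered: 2239 × 1/4 = 559.75
χ² = Σ (O − E)² / E
  red-flowered: (586 − 559.75)² / 559.75 = 1.2310
  pink-flowered: (1093 − 1119.5)² / 1119.5 = 0.6273
  white-flowered: (560 − 559.75)² / 559.75 = 0.0001
χ² = 1.2310 + 0.6273 + 0.0001 = 1.8584 ≈ 1.858

1.858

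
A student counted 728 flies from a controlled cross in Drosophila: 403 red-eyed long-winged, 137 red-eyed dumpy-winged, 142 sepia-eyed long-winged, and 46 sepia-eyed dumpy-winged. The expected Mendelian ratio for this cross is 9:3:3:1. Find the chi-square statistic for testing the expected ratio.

0.332

Under the 9:3:3:1 hypothesis (Σ ratio = 16, N = 728):
  red-eyed long-winged: 728 × 9/16 = 409.5
  red-eyed dumpy-winged: 728 × 3/16 = 136.5
  sepia-eyed long-winged: 728 × 3/16 = 136.5
  sepia-eyed dumpy-winged: 728 × 1/16 = 45.5
χ² = Σ (O − E)² / E
  red-eyed long-winged: (403 − 409.5)² / 409.5 = 0.1032
  red-eyed dumpy-winged: (137 − 136.5)² / 136.5 = 0.0018
  sepia-eyed long-winged: (142 − 136.5)² / 136.5 = 0.2216
  sepia-eyed dumpy-winged: (46 − 45.5)² / 45.5 = 0.0055
χ² = 0.1032 + 0.0018 + 0.2216 + 0.0055 = 0.3321 ≈ 0.332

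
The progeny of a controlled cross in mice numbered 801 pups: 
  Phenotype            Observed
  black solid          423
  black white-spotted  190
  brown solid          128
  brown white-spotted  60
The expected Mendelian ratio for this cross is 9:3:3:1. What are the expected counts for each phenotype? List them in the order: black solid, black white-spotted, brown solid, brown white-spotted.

450.5625, 150.1875, 150.1875, 50.0625

Under the 9:3:3:1 hypothesis (Σ ratio = 16, N = 801):
  black solid: 801 × 9/16 = 450.5625
  black white-spotted: 801 × 3/16 = 150.1875
  brown solid: 801 × 3/16 = 150.1875
  brown white-spotted: 801 × 1/16 = 50.0625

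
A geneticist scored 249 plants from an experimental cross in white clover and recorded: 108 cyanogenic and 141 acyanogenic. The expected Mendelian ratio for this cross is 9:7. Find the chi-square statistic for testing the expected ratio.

16.776

Total ratio parts = 16. Expected numbers out of 249:
  cyanogenic: 249 × 9/16 = 140.0625
  acyanogenic: 249 × 7/16 = 108.9375
χ² = Σ (O − E)² / E
  cyanogenic: (108 − 140.0625)² / 140.0625 = 7.3396
  acyanogenic: (141 − 108.9375)² / 108.9375 = 9.4366
χ² = 7.3396 + 9.4366 = 16.7762 ≈ 16.776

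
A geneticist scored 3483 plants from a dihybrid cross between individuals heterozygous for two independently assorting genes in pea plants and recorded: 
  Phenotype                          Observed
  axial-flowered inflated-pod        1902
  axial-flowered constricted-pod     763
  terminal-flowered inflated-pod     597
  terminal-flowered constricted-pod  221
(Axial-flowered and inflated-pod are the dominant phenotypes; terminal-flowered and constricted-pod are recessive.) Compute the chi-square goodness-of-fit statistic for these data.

A dihybrid F₂ with independent assortment and complete dominance at both loci gives a 9:3:3:1 phenotypic ratio.
The 9:3:3:1 ratio has 16 parts, so with N = 3483 the expected counts are:
  axial-flowered inflated-pod: 3483 × 9/16 = 1959.1875
  axial-flowered constricted-pod: 3483 × 3/16 = 653.0625
  terminal-flowered inflated-pod: 3483 × 3/16 = 653.0625
  terminal-flowered constricted-pod: 3483 × 1/16 = 217.6875
χ² = Σ (O − E)² / E
  axial-flowered inflated-pod: (1902 − 1959.1875)² / 1959.1875 = 1.6693
  axial-flowered constricted-pod: (763 − 653.0625)² / 653.0625 = 18.5070
  terminal-flowered inflated-pod: (597 − 653.0625)² / 653.0625 = 4.8127
  terminal-flowered constricted-pod: (221 − 217.6875)² / 217.6875 = 0.0504
χ² = 1.6693 + 18.5070 + 4.8127 + 0.0504 = 25.0394 ≈ 25.039

25.039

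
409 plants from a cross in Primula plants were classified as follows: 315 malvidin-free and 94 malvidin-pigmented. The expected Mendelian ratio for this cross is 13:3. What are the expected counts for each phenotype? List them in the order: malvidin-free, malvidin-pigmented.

Expected counts for N = 409 under a 13:3 ratio (total parts = 16):
  malvidin-free: 409 × 13/16 = 332.3125
  malvidin-pigmented: 409 × 3/16 = 76.6875

332.3125, 76.6875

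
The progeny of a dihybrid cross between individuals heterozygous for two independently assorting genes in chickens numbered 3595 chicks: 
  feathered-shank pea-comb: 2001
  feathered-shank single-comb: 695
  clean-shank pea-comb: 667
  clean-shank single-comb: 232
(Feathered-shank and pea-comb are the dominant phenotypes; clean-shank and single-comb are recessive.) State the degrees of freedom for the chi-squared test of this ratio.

3

A dihybrid F₂ with independent assortment and complete dominance at both loci gives a 9:3:3:1 phenotypic ratio.
A goodness-of-fit test with 4 phenotype classes has df = 4 − 1 = 3.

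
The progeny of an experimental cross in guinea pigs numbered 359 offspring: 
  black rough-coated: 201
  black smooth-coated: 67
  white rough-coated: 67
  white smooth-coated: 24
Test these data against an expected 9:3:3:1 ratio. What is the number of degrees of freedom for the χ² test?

3

A goodness-of-fit test with 4 phenotype classes has df = 4 − 1 = 3.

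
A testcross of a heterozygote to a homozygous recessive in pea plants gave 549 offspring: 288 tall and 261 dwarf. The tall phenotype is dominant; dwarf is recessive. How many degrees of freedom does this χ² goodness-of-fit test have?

1

A testcross of a heterozygote (Aa × aa) gives a 1:1 phenotypic ratio.
A goodness-of-fit test with 2 phenotype classes has df = 2 − 1 = 1.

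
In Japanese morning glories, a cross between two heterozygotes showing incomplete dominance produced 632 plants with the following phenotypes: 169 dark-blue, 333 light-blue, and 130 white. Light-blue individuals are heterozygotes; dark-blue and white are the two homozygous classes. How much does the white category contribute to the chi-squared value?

With incomplete dominance, a heterozygote × heterozygote cross gives a 1:2:1 phenotypic ratio.
The 1:2:1 ratio has 4 parts, so with N = 632 the expected counts are:
  dark-blue: 632 × 1/4 = 158
  light-blue: 632 × 2/4 = 316
  white: 632 × 1/4 = 158
Contribution of white: (130 − 158)² / 158 = 4.9620

4.962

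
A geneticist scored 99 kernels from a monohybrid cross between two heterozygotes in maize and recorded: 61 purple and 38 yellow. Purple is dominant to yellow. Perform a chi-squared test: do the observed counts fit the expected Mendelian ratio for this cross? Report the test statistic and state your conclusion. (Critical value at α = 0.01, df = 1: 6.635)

For a monohybrid cross between heterozygotes with complete dominance, the expected phenotypic ratio is 3:1.
Expected counts for N = 99 under a 3:1 ratio (total parts = 4):
  purple: 99 × 3/4 = 74.25
  yellow: 99 × 1/4 = 24.75
χ² = Σ (O − E)² / E
  purple: (61 − 74.25)² / 74.25 = 2.3645
  yellow: (38 − 24.75)² / 24.75 = 7.0934
χ² = 2.3645 + 7.0934 = 9.4579 ≈ 9.458
Degrees of freedom = 2 − 1 = 1; critical value at α = 0.01 is 6.635.
Since 9.458 > 6.635, we reject the null hypothesis — the data do not fit the 3:1 ratio.

9.458; not consistent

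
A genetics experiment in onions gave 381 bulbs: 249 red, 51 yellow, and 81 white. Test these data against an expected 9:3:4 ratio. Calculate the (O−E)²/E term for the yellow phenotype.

5.847

Expected counts for N = 381 under a 9:3:4 ratio (total parts = 16):
  red: 381 × 9/16 = 214.3125
  yellow: 381 × 3/16 = 71.4375
  white: 381 × 4/16 = 95.25
Contribution of yellow: (51 − 71.4375)² / 71.4375 = 5.8469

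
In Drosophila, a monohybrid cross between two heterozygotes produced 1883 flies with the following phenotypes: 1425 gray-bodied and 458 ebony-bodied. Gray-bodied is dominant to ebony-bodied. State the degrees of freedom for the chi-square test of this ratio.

1

For a monohybrid cross between heterozygotes with complete dominance, the expected phenotypic ratio is 3:1.
A goodness-of-fit test with 2 phenotype classes has df = 2 − 1 = 1.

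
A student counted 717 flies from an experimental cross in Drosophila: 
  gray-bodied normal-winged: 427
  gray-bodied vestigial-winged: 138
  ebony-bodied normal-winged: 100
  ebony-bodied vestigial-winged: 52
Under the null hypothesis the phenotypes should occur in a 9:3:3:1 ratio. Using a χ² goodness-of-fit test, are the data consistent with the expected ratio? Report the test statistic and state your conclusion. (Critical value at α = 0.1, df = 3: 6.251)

11.460; not consistent

Expected counts for N = 717 under a 9:3:3:1 ratio (total parts = 16):
  gray-bodied normal-winged: 717 × 9/16 = 403.3125
  gray-bodied vestigial-winged: 717 × 3/16 = 134.4375
  ebony-bodied normal-winged: 717 × 3/16 = 134.4375
  ebony-bodied vestigial-winged: 717 × 1/16 = 44.8125
χ² = Σ (O − E)² / E
  gray-bodied normal-winged: (427 − 403.3125)² / 403.3125 = 1.3912
  gray-bodied vestigial-winged: (138 − 134.4375)² / 134.4375 = 0.0944
  ebony-bodied normal-winged: (100 − 134.4375)² / 134.4375 = 8.8215
  ebony-bodied vestigial-winged: (52 − 44.8125)² / 44.8125 = 1.1528
χ² = 1.3912 + 0.0944 + 8.8215 + 1.1528 = 11.4599 ≈ 11.460
Degrees of freedom = 4 − 1 = 3; critical value at α = 0.1 is 6.251.
Since 11.460 > 6.251, we reject the null hypothesis — the data do not fit the 9:3:3:1 ratio.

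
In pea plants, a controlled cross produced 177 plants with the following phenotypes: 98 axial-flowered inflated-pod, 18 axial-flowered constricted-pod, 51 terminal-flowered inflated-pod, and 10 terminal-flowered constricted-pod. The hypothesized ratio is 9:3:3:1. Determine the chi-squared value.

Under the 9:3:3:1 hypothesis (Σ ratio = 16, N = 177):
  axial-flowered inflated-pod: 177 × 9/16 = 99.5625
  axial-flowered constricted-pod: 177 × 3/16 = 33.1875
  terminal-flowered inflated-pod: 177 × 3/16 = 33.1875
  terminal-flowered constricted-pod: 177 × 1/16 = 11.0625
χ² = Σ (O − E)² / E
  axial-flowered inflated-pod: (98 − 99.5625)² / 99.5625 = 0.0245
  axial-flowered constricted-pod: (18 − 33.1875)² / 33.1875 = 6.9502
  terminal-flowered inflated-pod: (51 − 33.1875)² / 33.1875 = 9.5604
  terminal-flowered constricted-pod: (10 − 11.0625)² / 11.0625 = 0.1020
χ² = 0.0245 + 6.9502 + 9.5604 + 0.1020 = 16.6371 ≈ 16.637

16.637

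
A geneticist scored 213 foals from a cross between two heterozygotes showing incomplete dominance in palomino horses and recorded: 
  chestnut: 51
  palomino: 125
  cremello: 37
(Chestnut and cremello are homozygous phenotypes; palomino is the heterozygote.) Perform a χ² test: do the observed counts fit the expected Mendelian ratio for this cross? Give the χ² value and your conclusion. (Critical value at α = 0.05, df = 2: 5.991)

With incomplete dominance, a heterozygote × heterozygote cross gives a 1:2:1 phenotypic ratio.
The 1:2:1 ratio has 4 parts, so with N = 213 the expected counts are:
  chestnut: 213 × 1/4 = 53.25
  palomino: 213 × 2/4 = 106.5
  cremello: 213 × 1/4 = 53.25
χ² = Σ (O − E)² / E
  chestnut: (51 − 53.25)² / 53.25 = 0.0951
  palomino: (125 − 106.5)² / 106.5 = 3.2136
  cremello: (37 − 53.25)² / 53.25 = 4.9589
χ² = 0.0951 + 3.2136 + 4.9589 = 8.2676 ≈ 8.268
Degrees of freedom = 3 − 1 = 2; critical value at α = 0.05 is 5.991.
Since 8.268 > 5.991, we reject the null hypothesis — the data do not fit the 1:2:1 ratio.

8.268; not consistent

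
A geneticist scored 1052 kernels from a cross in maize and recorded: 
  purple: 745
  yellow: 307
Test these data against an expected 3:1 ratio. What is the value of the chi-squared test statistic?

9.815

Expected counts for N = 1052 under a 3:1 ratio (total parts = 4):
  purple: 1052 × 3/4 = 789
  yellow: 1052 × 1/4 = 263
χ² = Σ (O − E)² / E
  purple: (745 − 789)² / 789 = 2.4537
  yellow: (307 − 263)² / 263 = 7.3612
χ² = 2.4537 + 7.3612 = 9.8149 ≈ 9.815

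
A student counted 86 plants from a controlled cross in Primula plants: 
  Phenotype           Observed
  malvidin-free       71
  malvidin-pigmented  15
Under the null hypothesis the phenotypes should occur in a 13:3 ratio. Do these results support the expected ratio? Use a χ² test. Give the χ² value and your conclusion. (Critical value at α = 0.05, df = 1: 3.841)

The 13:3 ratio has 16 parts, so with N = 86 the expected counts are:
  malvidin-free: 86 × 13/16 = 69.875
  malvidin-pigmented: 86 × 3/16 = 16.125
χ² = Σ (O − E)² / E
  malvidin-free: (71 − 69.875)² / 69.875 = 0.0181
  malvidin-pigmented: (15 − 16.125)² / 16.125 = 0.0785
χ² = 0.0181 + 0.0785 = 0.0966 ≈ 0.097
Degrees of freedom = 2 − 1 = 1; critical value at α = 0.05 is 3.841.
Since 0.097 < 3.841, we fail to reject the null hypothesis — the data are consistent with the 13:3 ratio.

0.097; consistent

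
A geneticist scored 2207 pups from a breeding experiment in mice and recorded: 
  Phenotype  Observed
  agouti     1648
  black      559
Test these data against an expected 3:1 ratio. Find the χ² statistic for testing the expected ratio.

Total ratio parts = 4. Expected numbers out of 2207:
  agouti: 2207 × 3/4 = 1655.25
  black: 2207 × 1/4 = 551.75
χ² = Σ (O − E)² / E
  agouti: (1648 − 1655.25)² / 1655.25 = 0.0318
  black: (559 − 551.75)² / 551.75 = 0.0953
χ² = 0.0318 + 0.0953 = 0.1271 ≈ 0.127

0.127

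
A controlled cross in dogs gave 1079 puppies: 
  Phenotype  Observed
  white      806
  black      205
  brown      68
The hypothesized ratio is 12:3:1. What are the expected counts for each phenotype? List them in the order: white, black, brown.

The 12:3:1 ratio has 16 parts, so with N = 1079 the expected counts are:
  white: 1079 × 12/16 = 809.25
  black: 1079 × 3/16 = 202.3125
  brown: 1079 × 1/16 = 67.4375

809.25, 202.3125, 67.4375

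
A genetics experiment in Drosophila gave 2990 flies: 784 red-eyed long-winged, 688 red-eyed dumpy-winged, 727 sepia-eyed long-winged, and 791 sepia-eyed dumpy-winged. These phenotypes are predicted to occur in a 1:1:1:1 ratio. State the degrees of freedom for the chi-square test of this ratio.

A goodness-of-fit test with 4 phenotype classes has df = 4 − 1 = 3.

3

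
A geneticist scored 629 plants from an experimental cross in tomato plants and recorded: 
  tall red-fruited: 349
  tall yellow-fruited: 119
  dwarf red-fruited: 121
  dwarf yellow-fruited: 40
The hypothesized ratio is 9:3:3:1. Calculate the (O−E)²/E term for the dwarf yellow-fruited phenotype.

0.012

Expected counts for N = 629 under a 9:3:3:1 ratio (total parts = 16):
  tall red-fruited: 629 × 9/16 = 353.8125
  tall yellow-fruited: 629 × 3/16 = 117.9375
  dwarf red-fruited: 629 × 3/16 = 117.9375
  dwarf yellow-fruited: 629 × 1/16 = 39.3125
Contribution of dwarf yellow-fruited: (40 − 39.3125)² / 39.3125 = 0.0120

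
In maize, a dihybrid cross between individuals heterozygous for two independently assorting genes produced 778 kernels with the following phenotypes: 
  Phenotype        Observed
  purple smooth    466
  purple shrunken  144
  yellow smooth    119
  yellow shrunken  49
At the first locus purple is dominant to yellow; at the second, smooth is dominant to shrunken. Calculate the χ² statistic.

6.818

A dihybrid F₂ with independent assortment and complete dominance at both loci gives a 9:3:3:1 phenotypic ratio.
Total ratio parts = 16. Expected numbers out of 778:
  purple smooth: 778 × 9/16 = 437.625
  purple shrunken: 778 × 3/16 = 145.875
  yellow smooth: 778 × 3/16 = 145.875
  yellow shrunken: 778 × 1/16 = 48.625
χ² = Σ (O − E)² / E
  purple smooth: (466 − 437.625)² / 437.625 = 1.8398
  purple shrunken: (144 − 145.875)² / 145.875 = 0.0241
  yellow smooth: (119 − 145.875)² / 145.875 = 4.9513
  yellow shrunken: (49 − 48.625)² / 48.625 = 0.0029
χ² = 1.8398 + 0.0241 + 4.9513 + 0.0029 = 6.8181 ≈ 6.818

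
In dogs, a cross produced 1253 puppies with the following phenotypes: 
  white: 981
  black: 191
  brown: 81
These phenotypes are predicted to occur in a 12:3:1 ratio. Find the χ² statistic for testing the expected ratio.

10.120

Expected counts for N = 1253 under a 12:3:1 ratio (total parts = 16):
  white: 1253 × 12/16 = 939.75
  black: 1253 × 3/16 = 234.9375
  brown: 1253 × 1/16 = 78.3125
χ² = Σ (O − E)² / E
  white: (981 − 939.75)² / 939.75 = 1.8107
  black: (191 − 234.9375)² / 234.9375 = 8.2171
  brown: (81 − 78.3125)² / 78.3125 = 0.0922
χ² = 1.8107 + 8.2171 + 0.0922 = 10.120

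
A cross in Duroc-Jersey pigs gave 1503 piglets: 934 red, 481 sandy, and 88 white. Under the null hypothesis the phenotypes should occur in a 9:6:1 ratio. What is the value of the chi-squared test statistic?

Expected counts for N = 1503 under a 9:6:1 ratio (total parts = 16):
  red: 1503 × 9/16 = 845.4375
  sandy: 1503 × 6/16 = 563.625
  white: 1503 × 1/16 = 93.9375
χ² = Σ (O − E)² / E
  red: (934 − 845.4375)² / 845.4375 = 9.2772
  sandy: (481 − 563.625)² / 563.625 = 12.1125
  white: (88 − 93.9375)² / 93.9375 = 0.3753
χ² = 9.2772 + 12.1125 + 0.3753 = 21.765

21.765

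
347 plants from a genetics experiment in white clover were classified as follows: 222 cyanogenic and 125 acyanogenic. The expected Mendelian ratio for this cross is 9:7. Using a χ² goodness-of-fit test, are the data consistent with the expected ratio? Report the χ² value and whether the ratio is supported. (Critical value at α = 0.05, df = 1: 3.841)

Expected counts for N = 347 under a 9:7 ratio (total parts = 16):
  cyanogenic: 347 × 9/16 = 195.1875
  acyanogenic: 347 × 7/16 = 151.8125
χ² = Σ (O − E)² / E
  cyanogenic: (222 − 195.1875)² / 195.1875 = 3.6832
  acyanogenic: (125 − 151.8125)² / 151.8125 = 4.7355
χ² = 3.6832 + 4.7355 = 8.4187 ≈ 8.419
Degrees of freedom = 2 − 1 = 1; critical value at α = 0.05 is 3.841.
Since 8.419 > 3.841, we reject the null hypothesis — the data do not fit the 9:7 ratio.

8.419; not consistent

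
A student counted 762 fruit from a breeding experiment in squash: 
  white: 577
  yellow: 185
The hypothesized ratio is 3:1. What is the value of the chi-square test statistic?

Under the 3:1 hypothesis (Σ ratio = 4, N = 762):
  white: 762 × 3/4 = 571.5
  yellow: 762 × 1/4 = 190.5
χ² = Σ (O − E)² / E
  white: (577 − 571.5)² / 571.5 = 0.0529
  yellow: (185 − 190.5)² / 190.5 = 0.1588
χ² = 0.0529 + 0.1588 = 0.2117 ≈ 0.212

0.212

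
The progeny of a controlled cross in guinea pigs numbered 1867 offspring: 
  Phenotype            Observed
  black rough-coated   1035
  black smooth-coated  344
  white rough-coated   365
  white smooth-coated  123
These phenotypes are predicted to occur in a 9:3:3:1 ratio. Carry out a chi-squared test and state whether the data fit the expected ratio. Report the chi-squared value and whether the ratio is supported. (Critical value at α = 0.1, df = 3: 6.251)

Under the 9:3:3:1 hypothesis (Σ ratio = 16, N = 1867):
  black rough-coated: 1867 × 9/16 = 1050.1875
  black smooth-coated: 1867 × 3/16 = 350.0625
  white rough-coated: 1867 × 3/16 = 350.0625
  white smooth-coated: 1867 × 1/16 = 116.6875
χ² = Σ (O − E)² / E
  black rough-coated: (1035 − 1050.1875)² / 1050.1875 = 0.2196
  black smooth-coated: (344 − 350.0625)² / 350.0625 = 0.1050
  white rough-coated: (365 − 350.0625)² / 350.0625 = 0.6374
  white smooth-coated: (123 − 116.6875)² / 116.6875 = 0.3415
χ² = 0.2196 + 0.1050 + 0.6374 + 0.3415 = 1.3035 ≈ 1.304
Degrees of freedom = 4 − 1 = 3; critical value at α = 0.1 is 6.251.
Since 1.304 < 6.251, we fail to reject the null hypothesis — the data are consistent with the 9:3:3:1 ratio.

1.304; consistent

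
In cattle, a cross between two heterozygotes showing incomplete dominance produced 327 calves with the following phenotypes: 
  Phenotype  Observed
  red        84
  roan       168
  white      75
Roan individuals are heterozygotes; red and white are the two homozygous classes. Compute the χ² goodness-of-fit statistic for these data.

0.743

With incomplete dominance, a heterozygote × heterozygote cross gives a 1:2:1 phenotypic ratio.
Expected counts for N = 327 under a 1:2:1 ratio (total parts = 4):
  red: 327 × 1/4 = 81.75
  roan: 327 × 2/4 = 163.5
  white: 327 × 1/4 = 81.75
χ² = Σ (O − E)² / E
  red: (84 − 81.75)² / 81.75 = 0.0619
  roan: (168 − 163.5)² / 163.5 = 0.1239
  white: (75 − 81.75)² / 81.75 = 0.5573
χ² = 0.0619 + 0.1239 + 0.5573 = 0.7431 ≈ 0.743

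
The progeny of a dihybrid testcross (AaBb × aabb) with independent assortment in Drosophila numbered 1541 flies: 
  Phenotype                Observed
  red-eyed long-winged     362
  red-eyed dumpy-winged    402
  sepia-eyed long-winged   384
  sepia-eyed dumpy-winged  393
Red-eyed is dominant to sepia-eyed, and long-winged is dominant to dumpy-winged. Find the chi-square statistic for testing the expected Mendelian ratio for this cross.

A dihybrid testcross with independent assortment gives a 1:1:1:1 ratio.
Total ratio parts = 4. Expected numbers out of 1541:
  red-eyed long-winged: 1541 × 1/4 = 385.25
  red-eyed dumpy-winged: 1541 × 1/4 = 385.25
  sepia-eyed long-winged: 1541 × 1/4 = 385.25
  sepia-eyed dumpy-winged: 1541 × 1/4 = 385.25
χ² = Σ (O − E)² / E
  red-eyed long-winged: (362 − 385.25)² / 385.25 = 1.4031
  red-eyed dumpy-winged: (402 − 385.25)² / 385.25 = 0.7283
  sepia-eyed long-winged: (384 − 385.25)² / 385.25 = 0.0041
  sepia-eyed dumpy-winged: (393 − 385.25)² / 385.25 = 0.1559
χ² = 1.4031 + 0.7283 + 0.0041 + 0.1559 = 2.2914 ≈ 2.291

2.291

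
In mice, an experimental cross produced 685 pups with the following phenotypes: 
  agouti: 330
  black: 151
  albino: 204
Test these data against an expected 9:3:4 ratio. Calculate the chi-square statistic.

18.167

Under the 9:3:4 hypothesis (Σ ratio = 16, N = 685):
  agouti: 685 × 9/16 = 385.3125
  black: 685 × 3/16 = 128.4375
  albino: 685 × 4/16 = 171.25
χ² = Σ (O − E)² / E
  agouti: (330 − 385.3125)² / 385.3125 = 7.9402
  black: (151 − 128.4375)² / 128.4375 = 3.9635
  albino: (204 − 171.25)² / 171.25 = 6.2631
χ² = 7.9402 + 3.9635 + 6.2631 = 18.1668 ≈ 18.167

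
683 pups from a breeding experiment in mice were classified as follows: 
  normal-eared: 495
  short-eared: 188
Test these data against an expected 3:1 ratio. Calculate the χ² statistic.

Expected counts for N = 683 under a 3:1 ratio (total parts = 4):
  normal-eared: 683 × 3/4 = 512.25
  short-eared: 683 × 1/4 = 170.75
χ² = Σ (O − E)² / E
  normal-eared: (495 − 512.25)² / 512.25 = 0.5809
  short-eared: (188 − 170.75)² / 170.75 = 1.7427
χ² = 0.5809 + 1.7427 = 2.3236 ≈ 2.324

2.324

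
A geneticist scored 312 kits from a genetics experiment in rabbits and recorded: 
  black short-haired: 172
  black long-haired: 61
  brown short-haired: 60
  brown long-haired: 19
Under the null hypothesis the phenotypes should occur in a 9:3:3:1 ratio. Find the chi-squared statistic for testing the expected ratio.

0.228

Under the 9:3:3:1 hypothesis (Σ ratio = 16, N = 312):
  black short-haired: 312 × 9/16 = 175.5
  black long-haired: 312 × 3/16 = 58.5
  brown short-haired: 312 × 3/16 = 58.5
  brown long-haired: 312 × 1/16 = 19.5
χ² = Σ (O − E)² / E
  black short-haired: (172 − 175.5)² / 175.5 = 0.0698
  black long-haired: (61 − 58.5)² / 58.5 = 0.1068
  brown short-haired: (60 − 58.5)² / 58.5 = 0.0385
  brown long-haired: (19 − 19.5)² / 19.5 = 0.0128
χ² = 0.0698 + 0.1068 + 0.0385 + 0.0128 = 0.2279 ≈ 0.228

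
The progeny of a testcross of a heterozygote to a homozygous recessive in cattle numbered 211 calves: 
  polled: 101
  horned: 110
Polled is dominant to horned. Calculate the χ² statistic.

0.384

A testcross of a heterozygote (Aa × aa) gives a 1:1 phenotypic ratio.
Total ratio parts = 2. Expected numbers out of 211:
  polled: 211 × 1/2 = 105.5
  horned: 211 × 1/2 = 105.5
χ² = Σ (O − E)² / E
  polled: (101 − 105.5)² / 105.5 = 0.1919
  horned: (110 − 105.5)² / 105.5 = 0.1919
χ² = 0.1919 + 0.1919 = 0.3838 ≈ 0.384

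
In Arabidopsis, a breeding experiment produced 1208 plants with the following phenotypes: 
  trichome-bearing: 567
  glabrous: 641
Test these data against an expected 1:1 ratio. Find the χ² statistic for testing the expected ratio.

Total ratio parts = 2. Expected numbers out of 1208:
  trichome-bearing: 1208 × 1/2 = 604
  glabrous: 1208 × 1/2 = 604
χ² = Σ (O − E)² / E
  trichome-bearing: (567 − 604)² / 604 = 2.2666
  glabrous: (641 − 604)² / 604 = 2.2666
χ² = 2.2666 + 2.2666 = 4.5332 ≈ 4.533

4.533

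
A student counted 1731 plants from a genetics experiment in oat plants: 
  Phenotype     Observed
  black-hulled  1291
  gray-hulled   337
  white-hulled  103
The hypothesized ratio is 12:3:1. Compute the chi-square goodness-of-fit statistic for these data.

Expected counts for N = 1731 under a 12:3:1 ratio (total parts = 16):
  black-hulled: 1731 × 12/16 = 1298.25
  gray-hulled: 1731 × 3/16 = 324.5625
  white-hulled: 1731 × 1/16 = 108.1875
χ² = Σ (O − E)² / E
  black-hulled: (1291 − 1298.25)² / 1298.25 = 0.0405
  gray-hulled: (337 − 324.5625)² / 324.5625 = 0.4766
  white-hulled: (103 − 108.1875)² / 108.1875 = 0.2487
χ² = 0.0405 + 0.4766 + 0.2487 = 0.7658 ≈ 0.766

0.766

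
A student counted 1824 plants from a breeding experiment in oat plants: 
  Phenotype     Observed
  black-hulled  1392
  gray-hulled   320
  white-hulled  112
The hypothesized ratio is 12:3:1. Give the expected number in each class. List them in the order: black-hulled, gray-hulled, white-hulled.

Expected counts for N = 1824 under a 12:3:1 ratio (total parts = 16):
  black-hulled: 1824 × 12/16 = 1368
  gray-hulled: 1824 × 3/16 = 342
  white-hulled: 1824 × 1/16 = 114

1368, 342, 114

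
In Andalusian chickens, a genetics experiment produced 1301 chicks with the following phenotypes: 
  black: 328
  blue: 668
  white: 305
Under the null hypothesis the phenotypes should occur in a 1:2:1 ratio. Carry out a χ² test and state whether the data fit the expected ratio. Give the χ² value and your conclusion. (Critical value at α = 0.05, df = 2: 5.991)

1.755; consistent

The 1:2:1 ratio has 4 parts, so with N = 1301 the expected counts are:
  black: 1301 × 1/4 = 325.25
  blue: 1301 × 2/4 = 650.5
  white: 1301 × 1/4 = 325.25
χ² = Σ (O − E)² / E
  black: (328 − 325.25)² / 325.25 = 0.0233
  blue: (668 − 650.5)² / 650.5 = 0.4708
  white: (305 − 325.25)² / 325.25 = 1.2608
χ² = 0.0233 + 0.4708 + 1.2608 = 1.7549 ≈ 1.755
Degrees of freedom = 3 − 1 = 2; critical value at α = 0.05 is 5.991.
Since 1.755 < 5.991, we fail to reject the null hypothesis — the data are consistent with the 1:2:1 ratio.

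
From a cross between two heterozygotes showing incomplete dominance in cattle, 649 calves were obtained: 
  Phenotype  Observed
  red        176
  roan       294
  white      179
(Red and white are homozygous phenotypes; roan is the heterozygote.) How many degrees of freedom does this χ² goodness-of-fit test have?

With incomplete dominance, a heterozygote × heterozygote cross gives a 1:2:1 phenotypic ratio.
A goodness-of-fit test with 3 phenotype classes has df = 3 − 1 = 2.

2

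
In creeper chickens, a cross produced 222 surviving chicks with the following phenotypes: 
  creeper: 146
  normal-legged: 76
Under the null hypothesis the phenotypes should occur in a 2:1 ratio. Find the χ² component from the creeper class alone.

The 2:1 ratio has 3 parts, so with N = 222 the expected counts are:
  creeper: 222 × 2/3 = 148
  normal-legged: 222 × 1/3 = 74
Contribution of creeper: (146 − 148)² / 148 = 0.0270

0.027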